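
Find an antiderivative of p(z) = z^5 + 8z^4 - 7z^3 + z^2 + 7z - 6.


Reverse power rule on each term:
  ∫ z^5 dz = (1/6)z^6
  ∫ 8z^4 dz = (8/5)z^5
  ∫ -7z^3 dz = -(7/4)z^4
  ∫ z^2 dz = (1/3)z^3
  ∫ 7z dz = (7/2)z^2
  ∫ -6 dz = -6z
F(z) = (1/6)z^6 + (8/5)z^5 - (7/4)z^4 + (1/3)z^3 + (7/2)z^2 - 6z + C


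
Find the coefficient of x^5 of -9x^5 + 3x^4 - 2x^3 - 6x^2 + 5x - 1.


Read off the coefficient of x^5: -9


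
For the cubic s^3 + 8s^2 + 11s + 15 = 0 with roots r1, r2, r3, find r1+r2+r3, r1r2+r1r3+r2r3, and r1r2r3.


Monic cubic s^3+bs^2+cs+d=0: sum=-b, pairwise sum=c, product=-d.
b=8, c=11, d=15
r1+r2+r3 = -8
r1r2+r1r3+r2r3 = 11
r1r2r3 = -15


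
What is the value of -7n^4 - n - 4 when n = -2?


Using direct substitution:
  -7 * (-2)^4 = -112
  0 * (-2)^3 = 0
  0 * (-2)^2 = 0
  -1 * (-2)^1 = 2
  constant: -4
Sum = -112 + 0 + 0 + 2 - 4 = -114


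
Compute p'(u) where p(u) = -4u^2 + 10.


Apply the power rule term by term:
  d/du(-4u^2) = -8u
  d/du(10) = 0
p'(u) = -8u


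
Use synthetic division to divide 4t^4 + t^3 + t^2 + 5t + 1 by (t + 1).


Synthetic division with c = -1. Coefficients: 4, 1, 1, 5, 1
Bring down 4.
  4 * -1 = -4; -4 + 1 = -3
  -3 * -1 = 3; 3 + 1 = 4
  4 * -1 = -4; -4 + 5 = 1
  1 * -1 = -1; -1 + 1 = 0
Quotient: 4t^3 - 3t^2 + 4t + 1, Remainder: 0


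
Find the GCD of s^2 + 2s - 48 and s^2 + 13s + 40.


Factor each:
  s^2 + 2s - 48 = (s + 8)(s - 6)
  s^2 + 13s + 40 = (s + 8)(s + 5)
Common monic factor: s + 8


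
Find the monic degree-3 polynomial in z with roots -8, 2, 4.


p(z) = (z + 8)(z - 2)(z - 4)
Expand: z^3 + 2z^2 - 40z + 64


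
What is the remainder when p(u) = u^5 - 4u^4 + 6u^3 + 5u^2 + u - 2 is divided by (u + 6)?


By the Remainder Theorem, the remainder equals p(-6):
  1*(-6)^5 = -7776
  -4*(-6)^4 = -5184
  6*(-6)^3 = -1296
  5*(-6)^2 = 180
  1*(-6)^1 = -6
  constant: -2
Sum: -7776 - 5184 - 1296 + 180 - 6 - 2 = -14084


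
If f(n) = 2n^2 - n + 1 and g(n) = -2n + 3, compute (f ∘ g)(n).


Substitute g(n) into f:
f(g(n)) = 2*(-2n + 3)^2 + (-1)*(-2n + 3) + 1
(-2n + 3)^2 = 4n^2 - 12n + 9
Expand and combine: 8n^2 - 22n + 16


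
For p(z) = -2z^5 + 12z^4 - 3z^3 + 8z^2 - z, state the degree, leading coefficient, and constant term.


Highest power of z is 5, with coefficient -2. Constant term is 0.
Degree = 5, leading coefficient = -2, constant term = 0


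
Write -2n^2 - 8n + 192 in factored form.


Roots satisfy r1 + r2 = -b/a = -4 and r1*r2 = c/a = -96.
So r1 = -12, r2 = 8.
-2n^2 - 8n + 192 = -2(n - r1)(n - r2) = -2(n + 12)(n - 8)


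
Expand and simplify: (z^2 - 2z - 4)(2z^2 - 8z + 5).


Distribute each term of the first polynomial:
  (z^2)(2z^2 - 8z + 5) = 2z^4 - 8z^3 + 5z^2
  (-2z)(2z^2 - 8z + 5) = -4z^3 + 16z^2 - 10z
  (-4)(2z^2 - 8z + 5) = -8z^2 + 32z - 20
Sum: 2z^4 - 12z^3 + 13z^2 + 22z - 20


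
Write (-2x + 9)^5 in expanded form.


Expand (-2x + 9)^5 by repeated multiplication:
  (-2x + 9)^2 = 4x^2 - 36x + 81
  (-2x + 9)^3 = -8x^3 + 108x^2 - 486x + 729
  (-2x + 9)^4 = 16x^4 - 288x^3 + 1944x^2 - 5832x + 6561
= -32x^5 + 720x^4 - 6480x^3 + 29160x^2 - 65610x + 59049


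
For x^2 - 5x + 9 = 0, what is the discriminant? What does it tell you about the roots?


D = b^2 - 4ac = (-5)^2 - 4(1)(9) = 25 - 36 = -11
Since D < 0: two complex conjugate roots (no real roots)


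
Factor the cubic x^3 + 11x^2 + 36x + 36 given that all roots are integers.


Try integer roots (divisors of 36). x=-2: p(-2)=0.
Divide out (x + 2): quotient is x^2 + 9x + 18.
Factor the quadratic: (x + 6)(x + 3)
Result: (x + 2)(x + 6)(x + 3)


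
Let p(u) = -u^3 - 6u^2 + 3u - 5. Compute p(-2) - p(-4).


p(-2) = -27
p(-4) = -49
p(-2) - p(-4) = -27 + 49 = 22


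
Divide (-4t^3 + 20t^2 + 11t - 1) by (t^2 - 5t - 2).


(-4t^3 + 20t^2 + 11t - 1) / (t^2 - 5t - 2)
Step 1: -4t * (t^2 - 5t - 2) = -4t^3 + 20t^2 + 8t; subtract.
Step 2: 0 * (t^2 - 5t - 2) = 0; subtract.
Quotient: -4t, Remainder: 3t - 1


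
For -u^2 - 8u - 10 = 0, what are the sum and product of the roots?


For au^2+bu+c=0: sum = -b/a, product = c/a.
a=-1, b=-8, c=-10
Sum = -(-8)/-1 = -8
Product = (-10)/-1 = 10


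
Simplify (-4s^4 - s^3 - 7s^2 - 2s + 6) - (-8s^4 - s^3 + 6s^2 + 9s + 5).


Distribute the minus sign:
  (-4s^4 - s^3 - 7s^2 - 2s + 6)
- (-8s^4 - s^3 + 6s^2 + 9s + 5)
Negate second polynomial: 8s^4 + s^3 - 6s^2 - 9s - 5
Add: 4s^4 - 13s^2 - 11s + 1


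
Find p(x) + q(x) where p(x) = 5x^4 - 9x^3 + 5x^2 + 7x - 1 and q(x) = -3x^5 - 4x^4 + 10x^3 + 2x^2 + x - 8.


Align terms by degree and add:
  5x^4 - 9x^3 + 5x^2 + 7x - 1
  -3x^5 - 4x^4 + 10x^3 + 2x^2 + x - 8
= -3x^5 + x^4 + x^3 + 7x^2 + 8x - 9


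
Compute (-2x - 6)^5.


Expand (-2x - 6)^5 by repeated multiplication:
  (-2x - 6)^2 = 4x^2 + 24x + 36
  (-2x - 6)^3 = -8x^3 - 72x^2 - 216x - 216
  (-2x - 6)^4 = 16x^4 + 192x^3 + 864x^2 + 1728x + 1296
= -32x^5 - 480x^4 - 2880x^3 - 8640x^2 - 12960x - 7776


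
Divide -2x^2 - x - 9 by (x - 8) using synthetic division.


Synthetic division with c = 8. Coefficients: -2, -1, -9
Bring down -2.
  -2 * 8 = -16; -16 - 1 = -17
  -17 * 8 = -136; -136 - 9 = -145
Quotient: -2x - 17, Remainder: -145


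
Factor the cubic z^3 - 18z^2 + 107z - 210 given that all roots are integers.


Try integer roots (divisors of -210). z=5: p(5)=0.
Divide out (z - 5): quotient is z^2 - 13z + 42.
Factor the quadratic: (z - 6)(z - 7)
Result: (z - 5)(z - 6)(z - 7)


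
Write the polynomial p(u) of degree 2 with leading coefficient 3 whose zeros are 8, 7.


p(u) = 3(u - 8)(u - 7)
Expand: 3u^2 - 45u + 168


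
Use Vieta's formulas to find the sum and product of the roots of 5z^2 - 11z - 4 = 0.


For az^2+bz+c=0: sum = -b/a, product = c/a.
a=5, b=-11, c=-4
Sum = -(-11)/5 = 11/5
Product = (-4)/5 = -4/5


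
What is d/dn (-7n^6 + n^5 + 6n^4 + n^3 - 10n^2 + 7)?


Apply the power rule term by term:
  d/dn(-7n^6) = -42n^5
  d/dn(n^5) = 5n^4
  d/dn(6n^4) = 24n^3
  d/dn(n^3) = 3n^2
  d/dn(-10n^2) = -20n
  d/dn(7) = 0
p'(n) = -42n^5 + 5n^4 + 24n^3 + 3n^2 - 20n


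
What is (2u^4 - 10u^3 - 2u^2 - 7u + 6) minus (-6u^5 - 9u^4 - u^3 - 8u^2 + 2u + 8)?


Distribute the minus sign:
  (2u^4 - 10u^3 - 2u^2 - 7u + 6)
- (-6u^5 - 9u^4 - u^3 - 8u^2 + 2u + 8)
Negate second polynomial: 6u^5 + 9u^4 + u^3 + 8u^2 - 2u - 8
Add: 6u^5 + 11u^4 - 9u^3 + 6u^2 - 9u - 2


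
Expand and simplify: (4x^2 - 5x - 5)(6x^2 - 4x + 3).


Distribute each term of the first polynomial:
  (4x^2)(6x^2 - 4x + 3) = 24x^4 - 16x^3 + 12x^2
  (-5x)(6x^2 - 4x + 3) = -30x^3 + 20x^2 - 15x
  (-5)(6x^2 - 4x + 3) = -30x^2 + 20x - 15
Sum: 24x^4 - 46x^3 + 2x^2 + 5x - 15


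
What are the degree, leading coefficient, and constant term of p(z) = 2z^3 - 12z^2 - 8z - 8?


Highest power of z is 3, with coefficient 2. Constant term is -8.
Degree = 3, leading coefficient = 2, constant term = -8


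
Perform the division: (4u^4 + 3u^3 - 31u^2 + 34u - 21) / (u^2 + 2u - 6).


(4u^4 + 3u^3 - 31u^2 + 34u - 21) / (u^2 + 2u - 6)
Step 1: 4u^2 * (u^2 + 2u - 6) = 4u^4 + 8u^3 - 24u^2; subtract.
Step 2: -5u * (u^2 + 2u - 6) = -5u^3 - 10u^2 + 30u; subtract.
Step 3: 3 * (u^2 + 2u - 6) = 3u^2 + 6u - 18; subtract.
Quotient: 4u^2 - 5u + 3, Remainder: -2u - 3


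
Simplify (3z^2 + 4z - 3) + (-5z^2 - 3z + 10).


Align terms by degree and add:
  3z^2 + 4z - 3
  -5z^2 - 3z + 10
= -2z^2 + z + 7


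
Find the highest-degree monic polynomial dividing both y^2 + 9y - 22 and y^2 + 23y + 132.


Factor each:
  y^2 + 9y - 22 = (y + 11)(y - 2)
  y^2 + 23y + 132 = (y + 11)(y + 12)
Common monic factor: y + 11


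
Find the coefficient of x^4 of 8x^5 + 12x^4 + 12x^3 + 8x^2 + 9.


Read off the coefficient of x^4: 12


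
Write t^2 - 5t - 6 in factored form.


Roots satisfy r1 + r2 = -b/a = 5 and r1*r2 = c/a = -6.
So r1 = 6, r2 = -1.
t^2 - 5t - 6 = (t - r1)(t - r2) = (t - 6)(t + 1)


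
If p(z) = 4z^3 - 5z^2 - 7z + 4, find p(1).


Using direct substitution:
  4 * (1)^3 = 4
  -5 * (1)^2 = -5
  -7 * (1)^1 = -7
  constant: 4
Sum = 4 - 5 - 7 + 4 = -4


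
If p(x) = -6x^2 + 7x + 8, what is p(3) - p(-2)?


p(3) = -25
p(-2) = -30
p(3) - p(-2) = -25 + 30 = 5


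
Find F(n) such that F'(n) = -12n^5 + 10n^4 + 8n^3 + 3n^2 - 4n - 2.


Reverse power rule on each term:
  ∫ -12n^5 dn = -2n^6
  ∫ 10n^4 dn = 2n^5
  ∫ 8n^3 dn = 2n^4
  ∫ 3n^2 dn = n^3
  ∫ -4n dn = -2n^2
  ∫ -2 dn = -2n
F(n) = -2n^6 + 2n^5 + 2n^4 + n^3 - 2n^2 - 2n + C


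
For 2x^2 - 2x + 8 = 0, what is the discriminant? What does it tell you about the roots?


D = b^2 - 4ac = (-2)^2 - 4(2)(8) = 4 - 64 = -60
Since D < 0: two complex conjugate roots (no real roots)


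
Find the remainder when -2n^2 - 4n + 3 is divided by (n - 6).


By the Remainder Theorem, the remainder equals p(6):
  -2*(6)^2 = -72
  -4*(6)^1 = -24
  constant: 3
Sum: -72 - 24 + 3 = -93


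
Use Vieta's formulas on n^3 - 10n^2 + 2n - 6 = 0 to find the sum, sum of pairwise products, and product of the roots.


Monic cubic n^3+bn^2+cn+d=0: sum=-b, pairwise sum=c, product=-d.
b=-10, c=2, d=-6
r1+r2+r3 = 10
r1r2+r1r3+r2r3 = 2
r1r2r3 = 6


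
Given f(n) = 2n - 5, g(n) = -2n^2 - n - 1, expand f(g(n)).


Substitute g(n) into f:
f(g(n)) = 2*(-2n^2 - n - 1) + (-5)
Expand and combine: -4n^2 - 2n - 7


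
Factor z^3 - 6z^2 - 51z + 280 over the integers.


Try integer roots (divisors of 280). z=8: p(8)=0.
Divide out (z - 8): quotient is z^2 + 2z - 35.
Factor the quadratic: (z + 7)(z - 5)
Result: (z - 8)(z + 7)(z - 5)


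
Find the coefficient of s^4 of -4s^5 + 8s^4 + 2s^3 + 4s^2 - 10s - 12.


Read off the coefficient of s^4: 8


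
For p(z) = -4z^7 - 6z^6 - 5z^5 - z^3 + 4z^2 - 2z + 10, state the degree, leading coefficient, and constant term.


Highest power of z is 7, with coefficient -4. Constant term is 10.
Degree = 7, leading coefficient = -4, constant term = 10


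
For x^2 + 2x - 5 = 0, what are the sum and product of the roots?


For ax^2+bx+c=0: sum = -b/a, product = c/a.
a=1, b=2, c=-5
Sum = -(2)/1 = -2
Product = (-5)/1 = -5


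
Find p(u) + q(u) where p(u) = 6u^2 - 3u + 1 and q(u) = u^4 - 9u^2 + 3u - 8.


Align terms by degree and add:
  6u^2 - 3u + 1
+ u^4 - 9u^2 + 3u - 8
= u^4 - 3u^2 - 7


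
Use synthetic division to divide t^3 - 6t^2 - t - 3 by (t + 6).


Synthetic division with c = -6. Coefficients: 1, -6, -1, -3
Bring down 1.
  1 * -6 = -6; -6 - 6 = -12
  -12 * -6 = 72; 72 - 1 = 71
  71 * -6 = -426; -426 - 3 = -429
Quotient: t^2 - 12t + 71, Remainder: -429


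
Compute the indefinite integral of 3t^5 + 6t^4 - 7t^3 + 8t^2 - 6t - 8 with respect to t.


Reverse power rule on each term:
  ∫ 3t^5 dt = (1/2)t^6
  ∫ 6t^4 dt = (6/5)t^5
  ∫ -7t^3 dt = -(7/4)t^4
  ∫ 8t^2 dt = (8/3)t^3
  ∫ -6t dt = -3t^2
  ∫ -8 dt = -8t
F(t) = (1/2)t^6 + (6/5)t^5 - (7/4)t^4 + (8/3)t^3 - 3t^2 - 8t + C


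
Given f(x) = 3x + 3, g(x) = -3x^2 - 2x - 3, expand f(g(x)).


Substitute g(x) into f:
f(g(x)) = 3*(-3x^2 - 2x - 3) + 3
Expand and combine: -9x^2 - 6x - 6


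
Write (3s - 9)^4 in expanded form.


Expand (3s - 9)^4 by repeated multiplication:
  (3s - 9)^2 = 9s^2 - 54s + 81
  (3s - 9)^3 = 27s^3 - 243s^2 + 729s - 729
= 81s^4 - 972s^3 + 4374s^2 - 8748s + 6561


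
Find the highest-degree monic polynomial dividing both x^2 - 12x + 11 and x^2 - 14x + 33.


Factor each:
  x^2 - 12x + 11 = (x - 11)(x - 1)
  x^2 - 14x + 33 = (x - 11)(x - 3)
Common monic factor: x - 11


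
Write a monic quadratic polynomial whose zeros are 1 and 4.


p(z) = (z - 1)(z - 4)
Expand: z^2 - 5z + 4


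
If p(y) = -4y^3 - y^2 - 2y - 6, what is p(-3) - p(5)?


p(-3) = 99
p(5) = -541
p(-3) - p(5) = 99 + 541 = 640


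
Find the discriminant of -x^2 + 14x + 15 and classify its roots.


D = b^2 - 4ac = (14)^2 - 4(-1)(15) = 196 + 60 = 256
Since D > 0: two distinct rational roots


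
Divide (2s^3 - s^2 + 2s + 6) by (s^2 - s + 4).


(2s^3 - s^2 + 2s + 6) / (s^2 - s + 4)
Step 1: 2s * (s^2 - s + 4) = 2s^3 - 2s^2 + 8s; subtract.
Step 2: 1 * (s^2 - s + 4) = s^2 - s + 4; subtract.
Quotient: 2s + 1, Remainder: -5s + 2


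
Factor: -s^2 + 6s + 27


Roots satisfy r1 + r2 = -b/a = 6 and r1*r2 = c/a = -27.
So r1 = -3, r2 = 9.
-s^2 + 6s + 27 = -(s - r1)(s - r2) = -(s + 3)(s - 9)


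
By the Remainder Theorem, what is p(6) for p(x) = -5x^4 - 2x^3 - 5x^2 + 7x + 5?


By the Remainder Theorem, the remainder equals p(6):
  -5*(6)^4 = -6480
  -2*(6)^3 = -432
  -5*(6)^2 = -180
  7*(6)^1 = 42
  constant: 5
Sum: -6480 - 432 - 180 + 42 + 5 = -7045


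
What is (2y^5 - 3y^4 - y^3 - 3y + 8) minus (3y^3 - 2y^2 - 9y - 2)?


Distribute the minus sign:
  (2y^5 - 3y^4 - y^3 - 3y + 8)
- (3y^3 - 2y^2 - 9y - 2)
Negate second polynomial: -3y^3 + 2y^2 + 9y + 2
Add: 2y^5 - 3y^4 - 4y^3 + 2y^2 + 6y + 10


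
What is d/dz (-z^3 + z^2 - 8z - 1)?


Apply the power rule term by term:
  d/dz(-z^3) = -3z^2
  d/dz(z^2) = 2z
  d/dz(-8z) = -8
  d/dz(-1) = 0
p'(z) = -3z^2 + 2z - 8


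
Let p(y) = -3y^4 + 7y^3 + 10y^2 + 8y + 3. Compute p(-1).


Using direct substitution:
  -3 * (-1)^4 = -3
  7 * (-1)^3 = -7
  10 * (-1)^2 = 10
  8 * (-1)^1 = -8
  constant: 3
Sum = -3 - 7 + 10 - 8 + 3 = -5


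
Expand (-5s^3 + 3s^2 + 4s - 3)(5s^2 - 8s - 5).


Distribute each term of the first polynomial:
  (-5s^3)(5s^2 - 8s - 5) = -25s^5 + 40s^4 + 25s^3
  (3s^2)(5s^2 - 8s - 5) = 15s^4 - 24s^3 - 15s^2
  (4s)(5s^2 - 8s - 5) = 20s^3 - 32s^2 - 20s
  (-3)(5s^2 - 8s - 5) = -15s^2 + 24s + 15
Sum: -25s^5 + 55s^4 + 21s^3 - 62s^2 + 4s + 15


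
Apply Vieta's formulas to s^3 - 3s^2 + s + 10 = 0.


Monic cubic s^3+bs^2+cs+d=0: sum=-b, pairwise sum=c, product=-d.
b=-3, c=1, d=10
r1+r2+r3 = 3
r1r2+r1r3+r2r3 = 1
r1r2r3 = -10


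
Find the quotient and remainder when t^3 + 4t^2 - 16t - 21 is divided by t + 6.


(t^3 + 4t^2 - 16t - 21) / (t + 6)
Step 1: t^2 * (t + 6) = t^3 + 6t^2; subtract.
Step 2: -2t * (t + 6) = -2t^2 - 12t; subtract.
Step 3: -4 * (t + 6) = -4t - 24; subtract.
Quotient: t^2 - 2t - 4, Remainder: 3


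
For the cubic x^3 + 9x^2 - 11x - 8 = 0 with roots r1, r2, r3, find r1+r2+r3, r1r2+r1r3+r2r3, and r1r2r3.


Monic cubic x^3+bx^2+cx+d=0: sum=-b, pairwise sum=c, product=-d.
b=9, c=-11, d=-8
r1+r2+r3 = -9
r1r2+r1r3+r2r3 = -11
r1r2r3 = 8


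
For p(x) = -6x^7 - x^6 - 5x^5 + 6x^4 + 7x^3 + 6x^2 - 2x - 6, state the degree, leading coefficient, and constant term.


Highest power of x is 7, with coefficient -6. Constant term is -6.
Degree = 7, leading coefficient = -6, constant term = -6


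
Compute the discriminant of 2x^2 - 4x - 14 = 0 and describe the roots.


D = b^2 - 4ac = (-4)^2 - 4(2)(-14) = 16 + 112 = 128
Since D > 0: two distinct irrational roots


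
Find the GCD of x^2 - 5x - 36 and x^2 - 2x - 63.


Factor each:
  x^2 - 5x - 36 = (x - 9)(x + 4)
  x^2 - 2x - 63 = (x - 9)(x + 7)
Common monic factor: x - 9


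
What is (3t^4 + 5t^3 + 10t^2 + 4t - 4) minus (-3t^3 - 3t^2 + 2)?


Distribute the minus sign:
  (3t^4 + 5t^3 + 10t^2 + 4t - 4)
- (-3t^3 - 3t^2 + 2)
Negate second polynomial: 3t^3 + 3t^2 - 2
Add: 3t^4 + 8t^3 + 13t^2 + 4t - 6


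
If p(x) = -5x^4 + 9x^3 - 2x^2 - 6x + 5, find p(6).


Using direct substitution:
  -5 * (6)^4 = -6480
  9 * (6)^3 = 1944
  -2 * (6)^2 = -72
  -6 * (6)^1 = -36
  constant: 5
Sum = -6480 + 1944 - 72 - 36 + 5 = -4639


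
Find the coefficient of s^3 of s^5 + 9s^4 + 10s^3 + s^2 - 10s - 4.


Read off the coefficient of s^3: 10


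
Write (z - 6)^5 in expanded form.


Expand (z - 6)^5 by repeated multiplication:
  (z - 6)^2 = z^2 - 12z + 36
  (z - 6)^3 = z^3 - 18z^2 + 108z - 216
  (z - 6)^4 = z^4 - 24z^3 + 216z^2 - 864z + 1296
= z^5 - 30z^4 + 360z^3 - 2160z^2 + 6480z - 7776


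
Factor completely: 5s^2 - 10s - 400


Roots satisfy r1 + r2 = -b/a = 2 and r1*r2 = c/a = -80.
So r1 = -8, r2 = 10.
5s^2 - 10s - 400 = 5(s - r1)(s - r2) = 5(s + 8)(s - 10)


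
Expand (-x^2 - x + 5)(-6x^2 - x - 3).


Distribute each term of the first polynomial:
  (-x^2)(-6x^2 - x - 3) = 6x^4 + x^3 + 3x^2
  (-x)(-6x^2 - x - 3) = 6x^3 + x^2 + 3x
  (5)(-6x^2 - x - 3) = -30x^2 - 5x - 15
Sum: 6x^4 + 7x^3 - 26x^2 - 2x - 15


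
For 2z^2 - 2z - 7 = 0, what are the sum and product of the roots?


For az^2+bz+c=0: sum = -b/a, product = c/a.
a=2, b=-2, c=-7
Sum = -(-2)/2 = 1
Product = (-7)/2 = -7/2


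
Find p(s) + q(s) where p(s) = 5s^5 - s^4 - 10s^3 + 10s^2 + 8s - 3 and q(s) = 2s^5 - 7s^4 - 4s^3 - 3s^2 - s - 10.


Align terms by degree and add:
  5s^5 - s^4 - 10s^3 + 10s^2 + 8s - 3
+ 2s^5 - 7s^4 - 4s^3 - 3s^2 - s - 10
= 7s^5 - 8s^4 - 14s^3 + 7s^2 + 7s - 13


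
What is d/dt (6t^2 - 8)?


Apply the power rule term by term:
  d/dt(6t^2) = 12t
  d/dt(-8) = 0
p'(t) = 12t


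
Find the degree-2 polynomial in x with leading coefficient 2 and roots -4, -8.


p(x) = 2(x + 4)(x + 8)
Expand: 2x^2 + 24x + 64


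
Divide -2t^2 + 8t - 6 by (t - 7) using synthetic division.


Synthetic division with c = 7. Coefficients: -2, 8, -6
Bring down -2.
  -2 * 7 = -14; -14 + 8 = -6
  -6 * 7 = -42; -42 - 6 = -48
Quotient: -2t - 6, Remainder: -48


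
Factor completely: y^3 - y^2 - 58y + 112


Try integer roots (divisors of 112). y=2: p(2)=0.
Divide out (y - 2): quotient is y^2 + y - 56.
Factor the quadratic: (y - 7)(y + 8)
Result: (y - 2)(y - 7)(y + 8)


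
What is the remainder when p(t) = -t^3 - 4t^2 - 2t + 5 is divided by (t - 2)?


By the Remainder Theorem, the remainder equals p(2):
  -1*(2)^3 = -8
  -4*(2)^2 = -16
  -2*(2)^1 = -4
  constant: 5
Sum: -8 - 16 - 4 + 5 = -23


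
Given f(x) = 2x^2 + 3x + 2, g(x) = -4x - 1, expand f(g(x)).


Substitute g(x) into f:
f(g(x)) = 2*(-4x - 1)^2 + 3*(-4x - 1) + 2
(-4x - 1)^2 = 16x^2 + 8x + 1
Expand and combine: 32x^2 + 4x + 1


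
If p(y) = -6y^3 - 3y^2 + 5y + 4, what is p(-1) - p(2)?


p(-1) = 2
p(2) = -46
p(-1) - p(2) = 2 + 46 = 48


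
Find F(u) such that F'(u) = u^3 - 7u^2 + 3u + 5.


Reverse power rule on each term:
  ∫ u^3 du = (1/4)u^4
  ∫ -7u^2 du = -(7/3)u^3
  ∫ 3u du = (3/2)u^2
  ∫ 5 du = 5u
F(u) = (1/4)u^4 - (7/3)u^3 + (3/2)u^2 + 5u + C


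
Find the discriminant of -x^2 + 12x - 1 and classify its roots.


D = b^2 - 4ac = (12)^2 - 4(-1)(-1) = 144 - 4 = 140
Since D > 0: two distinct irrational roots


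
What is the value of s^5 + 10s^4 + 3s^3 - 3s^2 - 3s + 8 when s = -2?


Using direct substitution:
  1 * (-2)^5 = -32
  10 * (-2)^4 = 160
  3 * (-2)^3 = -24
  -3 * (-2)^2 = -12
  -3 * (-2)^1 = 6
  constant: 8
Sum = -32 + 160 - 24 - 12 + 6 + 8 = 106


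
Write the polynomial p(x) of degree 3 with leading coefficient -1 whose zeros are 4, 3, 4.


p(x) = -(x - 4)(x - 3)(x - 4)
Expand: -x^3 + 11x^2 - 40x + 48


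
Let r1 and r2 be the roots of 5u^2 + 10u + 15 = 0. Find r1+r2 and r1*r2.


For au^2+bu+c=0: sum = -b/a, product = c/a.
a=5, b=10, c=15
Sum = -(10)/5 = -2
Product = (15)/5 = 3


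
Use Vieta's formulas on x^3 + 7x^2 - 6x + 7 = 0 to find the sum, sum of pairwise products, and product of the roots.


Monic cubic x^3+bx^2+cx+d=0: sum=-b, pairwise sum=c, product=-d.
b=7, c=-6, d=7
r1+r2+r3 = -7
r1r2+r1r3+r2r3 = -6
r1r2r3 = -7


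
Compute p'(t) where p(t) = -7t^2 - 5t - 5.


Apply the power rule term by term:
  d/dt(-7t^2) = -14t
  d/dt(-5t) = -5
  d/dt(-5) = 0
p'(t) = -14t - 5


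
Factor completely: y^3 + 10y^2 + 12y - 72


Try integer roots (divisors of -72). y=-6: p(-6)=0.
Divide out (y + 6): quotient is y^2 + 4y - 12.
Factor the quadratic: (y - 2)(y + 6)
Result: (y + 6)(y - 2)(y + 6)


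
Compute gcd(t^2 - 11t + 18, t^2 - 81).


Factor each:
  t^2 - 11t + 18 = (t - 9)(t - 2)
  t^2 - 81 = (t - 9)(t + 9)
Common monic factor: t - 9


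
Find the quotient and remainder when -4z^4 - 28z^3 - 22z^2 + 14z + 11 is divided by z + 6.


(-4z^4 - 28z^3 - 22z^2 + 14z + 11) / (z + 6)
Step 1: -4z^3 * (z + 6) = -4z^4 - 24z^3; subtract.
Step 2: -4z^2 * (z + 6) = -4z^3 - 24z^2; subtract.
Step 3: 2z * (z + 6) = 2z^2 + 12z; subtract.
Step 4: 2 * (z + 6) = 2z + 12; subtract.
Quotient: -4z^3 - 4z^2 + 2z + 2, Remainder: -1


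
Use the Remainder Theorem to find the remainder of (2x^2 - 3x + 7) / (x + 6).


By the Remainder Theorem, the remainder equals p(-6):
  2*(-6)^2 = 72
  -3*(-6)^1 = 18
  constant: 7
Sum: 72 + 18 + 7 = 97


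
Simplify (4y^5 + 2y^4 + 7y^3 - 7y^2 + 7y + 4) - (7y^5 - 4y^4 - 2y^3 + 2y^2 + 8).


Distribute the minus sign:
  (4y^5 + 2y^4 + 7y^3 - 7y^2 + 7y + 4)
- (7y^5 - 4y^4 - 2y^3 + 2y^2 + 8)
Negate second polynomial: -7y^5 + 4y^4 + 2y^3 - 2y^2 - 8
Add: -3y^5 + 6y^4 + 9y^3 - 9y^2 + 7y - 4


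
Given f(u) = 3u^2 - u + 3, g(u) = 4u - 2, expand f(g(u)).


Substitute g(u) into f:
f(g(u)) = 3*(4u - 2)^2 + (-1)*(4u - 2) + 3
(4u - 2)^2 = 16u^2 - 16u + 4
Expand and combine: 48u^2 - 52u + 17


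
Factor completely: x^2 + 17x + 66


Roots satisfy r1 + r2 = -b/a = -17 and r1*r2 = c/a = 66.
So r1 = -6, r2 = -11.
x^2 + 17x + 66 = (x - r1)(x - r2) = (x + 6)(x + 11)


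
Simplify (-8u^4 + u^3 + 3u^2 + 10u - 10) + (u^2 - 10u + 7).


Align terms by degree and add:
  -8u^4 + u^3 + 3u^2 + 10u - 10
+ u^2 - 10u + 7
= -8u^4 + u^3 + 4u^2 - 3


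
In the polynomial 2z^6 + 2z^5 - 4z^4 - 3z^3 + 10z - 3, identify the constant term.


Read off the constant term: -3


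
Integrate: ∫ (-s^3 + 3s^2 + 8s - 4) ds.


Reverse power rule on each term:
  ∫ -s^3 ds = -(1/4)s^4
  ∫ 3s^2 ds = s^3
  ∫ 8s ds = 4s^2
  ∫ -4 ds = -4s
F(s) = -(1/4)s^4 + s^3 + 4s^2 - 4s + C


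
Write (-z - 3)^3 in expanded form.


Expand (-z - 3)^3 by repeated multiplication:
  (-z - 3)^2 = z^2 + 6z + 9
= -z^3 - 9z^2 - 27z - 27


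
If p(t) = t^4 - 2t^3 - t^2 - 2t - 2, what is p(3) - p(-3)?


p(3) = 10
p(-3) = 130
p(3) - p(-3) = 10 - 130 = -120


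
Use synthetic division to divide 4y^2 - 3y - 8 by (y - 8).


Synthetic division with c = 8. Coefficients: 4, -3, -8
Bring down 4.
  4 * 8 = 32; 32 - 3 = 29
  29 * 8 = 232; 232 - 8 = 224
Quotient: 4y + 29, Remainder: 224


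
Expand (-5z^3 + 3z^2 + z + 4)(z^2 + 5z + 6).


Distribute each term of the first polynomial:
  (-5z^3)(z^2 + 5z + 6) = -5z^5 - 25z^4 - 30z^3
  (3z^2)(z^2 + 5z + 6) = 3z^4 + 15z^3 + 18z^2
  (z)(z^2 + 5z + 6) = z^3 + 5z^2 + 6z
  (4)(z^2 + 5z + 6) = 4z^2 + 20z + 24
Sum: -5z^5 - 22z^4 - 14z^3 + 27z^2 + 26z + 24


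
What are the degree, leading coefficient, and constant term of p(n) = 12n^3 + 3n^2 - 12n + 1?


Highest power of n is 3, with coefficient 12. Constant term is 1.
Degree = 3, leading coefficient = 12, constant term = 1


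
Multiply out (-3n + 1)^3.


Expand (-3n + 1)^3 by repeated multiplication:
  (-3n + 1)^2 = 9n^2 - 6n + 1
= -27n^3 + 27n^2 - 9n + 1


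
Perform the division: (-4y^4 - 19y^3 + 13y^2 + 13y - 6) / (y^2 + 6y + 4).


(-4y^4 - 19y^3 + 13y^2 + 13y - 6) / (y^2 + 6y + 4)
Step 1: -4y^2 * (y^2 + 6y + 4) = -4y^4 - 24y^3 - 16y^2; subtract.
Step 2: 5y * (y^2 + 6y + 4) = 5y^3 + 30y^2 + 20y; subtract.
Step 3: -1 * (y^2 + 6y + 4) = -y^2 - 6y - 4; subtract.
Quotient: -4y^2 + 5y - 1, Remainder: -y - 2


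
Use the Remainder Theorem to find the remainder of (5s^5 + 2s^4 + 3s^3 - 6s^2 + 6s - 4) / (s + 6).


By the Remainder Theorem, the remainder equals p(-6):
  5*(-6)^5 = -38880
  2*(-6)^4 = 2592
  3*(-6)^3 = -648
  -6*(-6)^2 = -216
  6*(-6)^1 = -36
  constant: -4
Sum: -38880 + 2592 - 648 - 216 - 36 - 4 = -37192


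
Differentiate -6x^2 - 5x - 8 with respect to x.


Apply the power rule term by term:
  d/dx(-6x^2) = -12x
  d/dx(-5x) = -5
  d/dx(-8) = 0
p'(x) = -12x - 5


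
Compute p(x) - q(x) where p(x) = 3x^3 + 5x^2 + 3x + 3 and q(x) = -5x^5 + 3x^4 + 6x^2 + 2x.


Distribute the minus sign:
  (3x^3 + 5x^2 + 3x + 3)
- (-5x^5 + 3x^4 + 6x^2 + 2x)
Negate second polynomial: 5x^5 - 3x^4 - 6x^2 - 2x
Add: 5x^5 - 3x^4 + 3x^3 - x^2 + x + 3


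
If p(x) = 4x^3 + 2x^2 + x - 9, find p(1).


Using direct substitution:
  4 * (1)^3 = 4
  2 * (1)^2 = 2
  1 * (1)^1 = 1
  constant: -9
Sum = 4 + 2 + 1 - 9 = -2


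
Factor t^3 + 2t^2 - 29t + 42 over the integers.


Try integer roots (divisors of 42). t=3: p(3)=0.
Divide out (t - 3): quotient is t^2 + 5t - 14.
Factor the quadratic: (t - 2)(t + 7)
Result: (t - 3)(t - 2)(t + 7)


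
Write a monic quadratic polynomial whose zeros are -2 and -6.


p(x) = (x + 2)(x + 6)
Expand: x^2 + 8x + 12


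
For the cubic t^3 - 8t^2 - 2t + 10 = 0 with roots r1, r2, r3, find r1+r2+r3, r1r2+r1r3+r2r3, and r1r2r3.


Monic cubic t^3+bt^2+ct+d=0: sum=-b, pairwise sum=c, product=-d.
b=-8, c=-2, d=10
r1+r2+r3 = 8
r1r2+r1r3+r2r3 = -2
r1r2r3 = -10


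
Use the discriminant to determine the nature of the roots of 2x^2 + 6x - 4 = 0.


D = b^2 - 4ac = (6)^2 - 4(2)(-4) = 36 + 32 = 68
Since D > 0: two distinct irrational roots


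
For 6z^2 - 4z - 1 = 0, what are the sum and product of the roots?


For az^2+bz+c=0: sum = -b/a, product = c/a.
a=6, b=-4, c=-1
Sum = -(-4)/6 = 2/3
Product = (-1)/6 = -1/6


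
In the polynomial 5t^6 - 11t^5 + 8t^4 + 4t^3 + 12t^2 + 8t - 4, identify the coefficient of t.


Read off the coefficient of t: 8


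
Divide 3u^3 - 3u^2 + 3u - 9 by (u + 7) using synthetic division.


Synthetic division with c = -7. Coefficients: 3, -3, 3, -9
Bring down 3.
  3 * -7 = -21; -21 - 3 = -24
  -24 * -7 = 168; 168 + 3 = 171
  171 * -7 = -1197; -1197 - 9 = -1206
Quotient: 3u^2 - 24u + 171, Remainder: -1206


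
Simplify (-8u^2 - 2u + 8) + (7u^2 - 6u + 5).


Align terms by degree and add:
  -8u^2 - 2u + 8
+ 7u^2 - 6u + 5
= -u^2 - 8u + 13


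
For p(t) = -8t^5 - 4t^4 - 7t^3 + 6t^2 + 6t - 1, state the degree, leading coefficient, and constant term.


Highest power of t is 5, with coefficient -8. Constant term is -1.
Degree = 5, leading coefficient = -8, constant term = -1


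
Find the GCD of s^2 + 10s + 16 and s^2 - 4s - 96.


Factor each:
  s^2 + 10s + 16 = (s + 8)(s + 2)
  s^2 - 4s - 96 = (s + 8)(s - 12)
Common monic factor: s + 8


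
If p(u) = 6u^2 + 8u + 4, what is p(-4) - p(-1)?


p(-4) = 68
p(-1) = 2
p(-4) - p(-1) = 68 - 2 = 66


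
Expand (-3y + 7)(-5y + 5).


Distribute each term of the first polynomial:
  (-3y)(-5y + 5) = 15y^2 - 15y
  (7)(-5y + 5) = -35y + 35
Sum: 15y^2 - 50y + 35


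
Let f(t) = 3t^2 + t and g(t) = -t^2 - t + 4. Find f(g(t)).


Substitute g(t) into f:
f(g(t)) = 3*(-t^2 - t + 4)^2 + 1*(-t^2 - t + 4)
(-t^2 - t + 4)^2 = t^4 + 2t^3 - 7t^2 - 8t + 16
Expand and combine: 3t^4 + 6t^3 - 22t^2 - 25t + 52


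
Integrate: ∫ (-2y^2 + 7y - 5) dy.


Reverse power rule on each term:
  ∫ -2y^2 dy = -(2/3)y^3
  ∫ 7y dy = (7/2)y^2
  ∫ -5 dy = -5y
F(y) = -(2/3)y^3 + (7/2)y^2 - 5y + C


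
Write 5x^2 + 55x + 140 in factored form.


Roots satisfy r1 + r2 = -b/a = -11 and r1*r2 = c/a = 28.
So r1 = -7, r2 = -4.
5x^2 + 55x + 140 = 5(x - r1)(x - r2) = 5(x + 7)(x + 4)


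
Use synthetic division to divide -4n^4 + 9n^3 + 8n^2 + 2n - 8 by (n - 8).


Synthetic division with c = 8. Coefficients: -4, 9, 8, 2, -8
Bring down -4.
  -4 * 8 = -32; -32 + 9 = -23
  -23 * 8 = -184; -184 + 8 = -176
  -176 * 8 = -1408; -1408 + 2 = -1406
  -1406 * 8 = -11248; -11248 - 8 = -11256
Quotient: -4n^3 - 23n^2 - 176n - 1406, Remainder: -11256


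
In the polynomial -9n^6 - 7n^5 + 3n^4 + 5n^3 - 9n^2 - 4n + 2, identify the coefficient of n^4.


Read off the coefficient of n^4: 3


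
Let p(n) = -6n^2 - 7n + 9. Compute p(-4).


Using direct substitution:
  -6 * (-4)^2 = -96
  -7 * (-4)^1 = 28
  constant: 9
Sum = -96 + 28 + 9 = -59


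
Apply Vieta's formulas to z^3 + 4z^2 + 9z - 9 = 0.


Monic cubic z^3+bz^2+cz+d=0: sum=-b, pairwise sum=c, product=-d.
b=4, c=9, d=-9
r1+r2+r3 = -4
r1r2+r1r3+r2r3 = 9
r1r2r3 = 9


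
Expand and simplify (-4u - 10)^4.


Expand (-4u - 10)^4 by repeated multiplication:
  (-4u - 10)^2 = 16u^2 + 80u + 100
  (-4u - 10)^3 = -64u^3 - 480u^2 - 1200u - 1000
= 256u^4 + 2560u^3 + 9600u^2 + 16000u + 10000


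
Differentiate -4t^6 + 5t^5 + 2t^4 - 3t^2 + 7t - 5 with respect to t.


Apply the power rule term by term:
  d/dt(-4t^6) = -24t^5
  d/dt(5t^5) = 25t^4
  d/dt(2t^4) = 8t^3
  d/dt(-3t^2) = -6t
  d/dt(7t) = 7
  d/dt(-5) = 0
p'(t) = -24t^5 + 25t^4 + 8t^3 - 6t + 7


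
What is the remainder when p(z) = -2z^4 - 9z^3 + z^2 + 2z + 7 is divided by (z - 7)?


By the Remainder Theorem, the remainder equals p(7):
  -2*(7)^4 = -4802
  -9*(7)^3 = -3087
  1*(7)^2 = 49
  2*(7)^1 = 14
  constant: 7
Sum: -4802 - 3087 + 49 + 14 + 7 = -7819


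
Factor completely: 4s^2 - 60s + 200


Roots satisfy r1 + r2 = -b/a = 15 and r1*r2 = c/a = 50.
So r1 = 5, r2 = 10.
4s^2 - 60s + 200 = 4(s - r1)(s - r2) = 4(s - 5)(s - 10)


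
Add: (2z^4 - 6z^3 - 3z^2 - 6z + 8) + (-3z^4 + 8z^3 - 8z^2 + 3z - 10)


Align terms by degree and add:
  2z^4 - 6z^3 - 3z^2 - 6z + 8
  -3z^4 + 8z^3 - 8z^2 + 3z - 10
= -z^4 + 2z^3 - 11z^2 - 3z - 2


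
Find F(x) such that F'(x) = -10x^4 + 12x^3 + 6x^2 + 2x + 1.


Reverse power rule on each term:
  ∫ -10x^4 dx = -2x^5
  ∫ 12x^3 dx = 3x^4
  ∫ 6x^2 dx = 2x^3
  ∫ 2x dx = x^2
  ∫ 1 dx = x
F(x) = -2x^5 + 3x^4 + 2x^3 + x^2 + x + C


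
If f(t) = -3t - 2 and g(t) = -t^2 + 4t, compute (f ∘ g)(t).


Substitute g(t) into f:
f(g(t)) = -3*(-t^2 + 4t) + (-2)
Expand and combine: 3t^2 - 12t - 2


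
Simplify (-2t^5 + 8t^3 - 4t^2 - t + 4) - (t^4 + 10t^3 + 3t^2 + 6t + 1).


Distribute the minus sign:
  (-2t^5 + 8t^3 - 4t^2 - t + 4)
- (t^4 + 10t^3 + 3t^2 + 6t + 1)
Negate second polynomial: -t^4 - 10t^3 - 3t^2 - 6t - 1
Add: -2t^5 - t^4 - 2t^3 - 7t^2 - 7t + 3


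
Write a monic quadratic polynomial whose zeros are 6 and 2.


p(n) = (n - 6)(n - 2)
Expand: n^2 - 8n + 12


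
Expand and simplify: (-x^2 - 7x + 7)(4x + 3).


Distribute each term of the first polynomial:
  (-x^2)(4x + 3) = -4x^3 - 3x^2
  (-7x)(4x + 3) = -28x^2 - 21x
  (7)(4x + 3) = 28x + 21
Sum: -4x^3 - 31x^2 + 7x + 21


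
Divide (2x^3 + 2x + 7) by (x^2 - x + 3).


(2x^3 + 2x + 7) / (x^2 - x + 3)
Step 1: 2x * (x^2 - x + 3) = 2x^3 - 2x^2 + 6x; subtract.
Step 2: 2 * (x^2 - x + 3) = 2x^2 - 2x + 6; subtract.
Quotient: 2x + 2, Remainder: -2x + 1


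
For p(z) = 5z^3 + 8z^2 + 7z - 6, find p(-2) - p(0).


p(-2) = -28
p(0) = -6
p(-2) - p(0) = -28 + 6 = -22


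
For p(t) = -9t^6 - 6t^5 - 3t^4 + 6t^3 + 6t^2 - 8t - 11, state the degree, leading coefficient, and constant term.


Highest power of t is 6, with coefficient -9. Constant term is -11.
Degree = 6, leading coefficient = -9, constant term = -11


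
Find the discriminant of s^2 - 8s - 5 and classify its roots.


D = b^2 - 4ac = (-8)^2 - 4(1)(-5) = 64 + 20 = 84
Since D > 0: two distinct irrational roots


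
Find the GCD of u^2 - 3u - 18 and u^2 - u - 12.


Factor each:
  u^2 - 3u - 18 = (u + 3)(u - 6)
  u^2 - u - 12 = (u + 3)(u - 4)
Common monic factor: u + 3


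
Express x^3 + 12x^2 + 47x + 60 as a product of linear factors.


Try integer roots (divisors of 60). x=-3: p(-3)=0.
Divide out (x + 3): quotient is x^2 + 9x + 20.
Factor the quadratic: (x + 5)(x + 4)
Result: (x + 3)(x + 5)(x + 4)


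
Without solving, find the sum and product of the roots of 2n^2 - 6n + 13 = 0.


For an^2+bn+c=0: sum = -b/a, product = c/a.
a=2, b=-6, c=13
Sum = -(-6)/2 = 3
Product = (13)/2 = 13/2


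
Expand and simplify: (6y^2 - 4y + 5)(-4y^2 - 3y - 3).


Distribute each term of the first polynomial:
  (6y^2)(-4y^2 - 3y - 3) = -24y^4 - 18y^3 - 18y^2
  (-4y)(-4y^2 - 3y - 3) = 16y^3 + 12y^2 + 12y
  (5)(-4y^2 - 3y - 3) = -20y^2 - 15y - 15
Sum: -24y^4 - 2y^3 - 26y^2 - 3y - 15


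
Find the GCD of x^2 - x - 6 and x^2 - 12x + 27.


Factor each:
  x^2 - x - 6 = (x - 3)(x + 2)
  x^2 - 12x + 27 = (x - 3)(x - 9)
Common monic factor: x - 3


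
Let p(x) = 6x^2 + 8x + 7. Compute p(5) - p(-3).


p(5) = 197
p(-3) = 37
p(5) - p(-3) = 197 - 37 = 160


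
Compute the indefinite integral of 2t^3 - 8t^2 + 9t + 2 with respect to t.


Reverse power rule on each term:
  ∫ 2t^3 dt = (1/2)t^4
  ∫ -8t^2 dt = -(8/3)t^3
  ∫ 9t dt = (9/2)t^2
  ∫ 2 dt = 2t
F(t) = (1/2)t^4 - (8/3)t^3 + (9/2)t^2 + 2t + C


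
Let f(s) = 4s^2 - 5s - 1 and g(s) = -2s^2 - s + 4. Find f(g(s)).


Substitute g(s) into f:
f(g(s)) = 4*(-2s^2 - s + 4)^2 + (-5)*(-2s^2 - s + 4) + (-1)
(-2s^2 - s + 4)^2 = 4s^4 + 4s^3 - 15s^2 - 8s + 16
Expand and combine: 16s^4 + 16s^3 - 50s^2 - 27s + 43


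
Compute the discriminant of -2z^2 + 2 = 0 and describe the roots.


D = b^2 - 4ac = (0)^2 - 4(-2)(2) = 0 + 16 = 16
Since D > 0: two distinct rational roots


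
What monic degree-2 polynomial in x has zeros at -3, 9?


p(x) = (x + 3)(x - 9)
Expand: x^2 - 6x - 27


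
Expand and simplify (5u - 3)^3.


Expand (5u - 3)^3 by repeated multiplication:
  (5u - 3)^2 = 25u^2 - 30u + 9
= 125u^3 - 225u^2 + 135u - 27


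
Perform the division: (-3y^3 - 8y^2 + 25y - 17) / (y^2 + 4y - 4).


(-3y^3 - 8y^2 + 25y - 17) / (y^2 + 4y - 4)
Step 1: -3y * (y^2 + 4y - 4) = -3y^3 - 12y^2 + 12y; subtract.
Step 2: 4 * (y^2 + 4y - 4) = 4y^2 + 16y - 16; subtract.
Quotient: -3y + 4, Remainder: -3y - 1


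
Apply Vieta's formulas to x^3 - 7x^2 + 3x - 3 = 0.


Monic cubic x^3+bx^2+cx+d=0: sum=-b, pairwise sum=c, product=-d.
b=-7, c=3, d=-3
r1+r2+r3 = 7
r1r2+r1r3+r2r3 = 3
r1r2r3 = 3


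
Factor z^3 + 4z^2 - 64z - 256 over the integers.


Try integer roots (divisors of -256). z=8: p(8)=0.
Divide out (z - 8): quotient is z^2 + 12z + 32.
Factor the quadratic: (z + 8)(z + 4)
Result: (z - 8)(z + 8)(z + 4)


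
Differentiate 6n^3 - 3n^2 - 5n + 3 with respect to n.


Apply the power rule term by term:
  d/dn(6n^3) = 18n^2
  d/dn(-3n^2) = -6n
  d/dn(-5n) = -5
  d/dn(3) = 0
p'(n) = 18n^2 - 6n - 5


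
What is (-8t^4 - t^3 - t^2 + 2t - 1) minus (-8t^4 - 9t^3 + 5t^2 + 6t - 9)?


Distribute the minus sign:
  (-8t^4 - t^3 - t^2 + 2t - 1)
- (-8t^4 - 9t^3 + 5t^2 + 6t - 9)
Negate second polynomial: 8t^4 + 9t^3 - 5t^2 - 6t + 9
Add: 8t^3 - 6t^2 - 4t + 8


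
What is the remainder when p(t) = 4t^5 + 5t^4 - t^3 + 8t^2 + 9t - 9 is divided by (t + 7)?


By the Remainder Theorem, the remainder equals p(-7):
  4*(-7)^5 = -67228
  5*(-7)^4 = 12005
  -1*(-7)^3 = 343
  8*(-7)^2 = 392
  9*(-7)^1 = -63
  constant: -9
Sum: -67228 + 12005 + 343 + 392 - 63 - 9 = -54560


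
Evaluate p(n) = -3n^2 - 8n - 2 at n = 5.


Using direct substitution:
  -3 * (5)^2 = -75
  -8 * (5)^1 = -40
  constant: -2
Sum = -75 - 40 - 2 = -117


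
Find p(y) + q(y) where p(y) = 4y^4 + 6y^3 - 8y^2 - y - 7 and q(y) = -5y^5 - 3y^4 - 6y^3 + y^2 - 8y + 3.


Align terms by degree and add:
  4y^4 + 6y^3 - 8y^2 - y - 7
  -5y^5 - 3y^4 - 6y^3 + y^2 - 8y + 3
= -5y^5 + y^4 - 7y^2 - 9y - 4


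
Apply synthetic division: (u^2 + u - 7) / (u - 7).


Synthetic division with c = 7. Coefficients: 1, 1, -7
Bring down 1.
  1 * 7 = 7; 7 + 1 = 8
  8 * 7 = 56; 56 - 7 = 49
Quotient: u + 8, Remainder: 49


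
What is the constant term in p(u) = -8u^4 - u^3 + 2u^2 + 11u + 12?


Read off the constant term: 12


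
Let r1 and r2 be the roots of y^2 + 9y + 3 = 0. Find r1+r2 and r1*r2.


For ay^2+by+c=0: sum = -b/a, product = c/a.
a=1, b=9, c=3
Sum = -(9)/1 = -9
Product = (3)/1 = 3


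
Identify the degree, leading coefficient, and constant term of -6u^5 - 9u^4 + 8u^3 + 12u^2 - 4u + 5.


Highest power of u is 5, with coefficient -6. Constant term is 5.
Degree = 5, leading coefficient = -6, constant term = 5


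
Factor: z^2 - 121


Roots satisfy r1 + r2 = -b/a = 0 and r1*r2 = c/a = -121.
So r1 = -11, r2 = 11.
z^2 - 121 = (z - r1)(z - r2) = (z + 11)(z - 11)


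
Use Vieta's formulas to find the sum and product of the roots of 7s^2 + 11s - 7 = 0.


For as^2+bs+c=0: sum = -b/a, product = c/a.
a=7, b=11, c=-7
Sum = -(11)/7 = -11/7
Product = (-7)/7 = -1


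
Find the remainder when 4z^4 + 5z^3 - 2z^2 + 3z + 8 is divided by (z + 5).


By the Remainder Theorem, the remainder equals p(-5):
  4*(-5)^4 = 2500
  5*(-5)^3 = -625
  -2*(-5)^2 = -50
  3*(-5)^1 = -15
  constant: 8
Sum: 2500 - 625 - 50 - 15 + 8 = 1818


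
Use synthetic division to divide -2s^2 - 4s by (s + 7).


Synthetic division with c = -7. Coefficients: -2, -4, 0
Bring down -2.
  -2 * -7 = 14; 14 - 4 = 10
  10 * -7 = -70; -70 + 0 = -70
Quotient: -2s + 10, Remainder: -70


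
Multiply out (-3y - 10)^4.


Expand (-3y - 10)^4 by repeated multiplication:
  (-3y - 10)^2 = 9y^2 + 60y + 100
  (-3y - 10)^3 = -27y^3 - 270y^2 - 900y - 1000
= 81y^4 + 1080y^3 + 5400y^2 + 12000y + 10000


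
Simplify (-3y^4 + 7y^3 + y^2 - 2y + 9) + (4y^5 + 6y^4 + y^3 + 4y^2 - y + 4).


Align terms by degree and add:
  -3y^4 + 7y^3 + y^2 - 2y + 9
+ 4y^5 + 6y^4 + y^3 + 4y^2 - y + 4
= 4y^5 + 3y^4 + 8y^3 + 5y^2 - 3y + 13


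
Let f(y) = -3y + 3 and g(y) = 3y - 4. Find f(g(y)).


Substitute g(y) into f:
f(g(y)) = -3*(3y - 4) + 3
Expand and combine: -9y + 15


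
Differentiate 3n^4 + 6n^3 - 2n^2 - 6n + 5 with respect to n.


Apply the power rule term by term:
  d/dn(3n^4) = 12n^3
  d/dn(6n^3) = 18n^2
  d/dn(-2n^2) = -4n
  d/dn(-6n) = -6
  d/dn(5) = 0
p'(n) = 12n^3 + 18n^2 - 4n - 6


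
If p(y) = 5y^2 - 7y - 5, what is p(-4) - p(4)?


p(-4) = 103
p(4) = 47
p(-4) - p(4) = 103 - 47 = 56


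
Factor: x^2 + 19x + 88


Roots satisfy r1 + r2 = -b/a = -19 and r1*r2 = c/a = 88.
So r1 = -11, r2 = -8.
x^2 + 19x + 88 = (x - r1)(x - r2) = (x + 11)(x + 8)


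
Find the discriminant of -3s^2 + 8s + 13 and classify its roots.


D = b^2 - 4ac = (8)^2 - 4(-3)(13) = 64 + 156 = 220
Since D > 0: two distinct irrational roots


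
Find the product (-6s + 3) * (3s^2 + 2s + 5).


Distribute each term of the first polynomial:
  (-6s)(3s^2 + 2s + 5) = -18s^3 - 12s^2 - 30s
  (3)(3s^2 + 2s + 5) = 9s^2 + 6s + 15
Sum: -18s^3 - 3s^2 - 24s + 15


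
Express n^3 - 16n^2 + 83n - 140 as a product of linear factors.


Try integer roots (divisors of -140). n=7: p(7)=0.
Divide out (n - 7): quotient is n^2 - 9n + 20.
Factor the quadratic: (n - 4)(n - 5)
Result: (n - 7)(n - 4)(n - 5)


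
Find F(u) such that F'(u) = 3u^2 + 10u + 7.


Reverse power rule on each term:
  ∫ 3u^2 du = u^3
  ∫ 10u du = 5u^2
  ∫ 7 du = 7u
F(u) = u^3 + 5u^2 + 7u + C


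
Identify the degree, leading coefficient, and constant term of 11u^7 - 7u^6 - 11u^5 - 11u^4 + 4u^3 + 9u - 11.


Highest power of u is 7, with coefficient 11. Constant term is -11.
Degree = 7, leading coefficient = 11, constant term = -11


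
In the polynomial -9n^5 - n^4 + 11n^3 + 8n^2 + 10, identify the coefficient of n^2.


Read off the coefficient of n^2: 8


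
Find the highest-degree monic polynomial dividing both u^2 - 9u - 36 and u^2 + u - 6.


Factor each:
  u^2 - 9u - 36 = (u + 3)(u - 12)
  u^2 + u - 6 = (u + 3)(u - 2)
Common monic factor: u + 3


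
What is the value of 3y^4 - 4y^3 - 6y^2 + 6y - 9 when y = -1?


Using direct substitution:
  3 * (-1)^4 = 3
  -4 * (-1)^3 = 4
  -6 * (-1)^2 = -6
  6 * (-1)^1 = -6
  constant: -9
Sum = 3 + 4 - 6 - 6 - 9 = -14


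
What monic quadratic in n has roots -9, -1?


p(n) = (n + 9)(n + 1)
Expand: n^2 + 10n + 9


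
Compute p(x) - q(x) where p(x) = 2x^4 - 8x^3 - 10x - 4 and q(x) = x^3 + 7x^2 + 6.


Distribute the minus sign:
  (2x^4 - 8x^3 - 10x - 4)
- (x^3 + 7x^2 + 6)
Negate second polynomial: -x^3 - 7x^2 - 6
Add: 2x^4 - 9x^3 - 7x^2 - 10x - 10


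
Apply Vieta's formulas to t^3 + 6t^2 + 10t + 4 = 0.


Monic cubic t^3+bt^2+ct+d=0: sum=-b, pairwise sum=c, product=-d.
b=6, c=10, d=4
r1+r2+r3 = -6
r1r2+r1r3+r2r3 = 10
r1r2r3 = -4


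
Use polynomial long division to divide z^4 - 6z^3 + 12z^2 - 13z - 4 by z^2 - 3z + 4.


(z^4 - 6z^3 + 12z^2 - 13z - 4) / (z^2 - 3z + 4)
Step 1: z^2 * (z^2 - 3z + 4) = z^4 - 3z^3 + 4z^2; subtract.
Step 2: -3z * (z^2 - 3z + 4) = -3z^3 + 9z^2 - 12z; subtract.
Step 3: -1 * (z^2 - 3z + 4) = -z^2 + 3z - 4; subtract.
Quotient: z^2 - 3z - 1, Remainder: -4z
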